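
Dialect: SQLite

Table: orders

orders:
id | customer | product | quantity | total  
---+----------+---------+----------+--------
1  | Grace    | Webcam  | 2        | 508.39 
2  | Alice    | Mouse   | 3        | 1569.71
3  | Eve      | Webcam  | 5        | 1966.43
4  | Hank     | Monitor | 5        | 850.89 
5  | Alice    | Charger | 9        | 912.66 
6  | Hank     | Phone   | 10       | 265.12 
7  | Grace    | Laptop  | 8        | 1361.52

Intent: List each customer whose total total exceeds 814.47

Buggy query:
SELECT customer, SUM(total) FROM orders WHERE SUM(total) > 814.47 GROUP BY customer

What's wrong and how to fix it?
Bug: Aggregate functions cannot appear in a WHERE clause

Fix: Use HAVING (which filters groups after aggregation) instead of WHERE

Corrected query:
SELECT customer, SUM(total) FROM orders GROUP BY customer HAVING SUM(total) > 814.47

Result:
customer | SUM(total)
---------+-----------
Alice    | 2482.37   
Eve      | 1966.43   
Grace    | 1869.91   
Hank     | 1116.01   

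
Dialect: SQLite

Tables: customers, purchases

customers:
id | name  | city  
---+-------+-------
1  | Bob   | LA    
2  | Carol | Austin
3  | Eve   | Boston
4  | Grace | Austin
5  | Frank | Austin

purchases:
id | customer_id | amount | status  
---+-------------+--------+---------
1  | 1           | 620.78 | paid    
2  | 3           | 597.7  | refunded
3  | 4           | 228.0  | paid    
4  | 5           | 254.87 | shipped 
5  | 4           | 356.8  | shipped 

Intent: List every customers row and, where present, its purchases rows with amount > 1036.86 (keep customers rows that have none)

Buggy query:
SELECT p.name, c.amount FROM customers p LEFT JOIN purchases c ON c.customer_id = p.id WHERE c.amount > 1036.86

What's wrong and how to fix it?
Bug: Filtering c.amount in WHERE discards the NULL rows produced by LEFT JOIN, turning it into an inner join

Fix: Put 'c.amount > 1036.86' in the JOIN's ON clause instead of WHERE

Corrected query:
SELECT p.name, c.amount FROM customers p LEFT JOIN purchases c ON c.customer_id = p.id AND c.amount > 1036.86

Result:
name  | amount
------+-------
Bob   | NULL  
Carol | NULL  
Eve   | NULL  
Grace | NULL  
Frank | NULL  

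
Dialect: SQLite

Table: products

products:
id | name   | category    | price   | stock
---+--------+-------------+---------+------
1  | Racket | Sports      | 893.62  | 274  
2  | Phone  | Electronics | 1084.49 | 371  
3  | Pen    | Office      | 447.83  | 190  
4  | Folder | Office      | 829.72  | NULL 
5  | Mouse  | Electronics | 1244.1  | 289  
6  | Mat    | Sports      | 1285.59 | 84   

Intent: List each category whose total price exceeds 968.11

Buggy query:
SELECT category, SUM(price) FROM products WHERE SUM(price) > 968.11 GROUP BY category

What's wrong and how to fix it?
Bug: Aggregate functions cannot appear in a WHERE clause

Fix: Use HAVING (which filters groups after aggregation) instead of WHERE

Corrected query:
SELECT category, SUM(price) FROM products GROUP BY category HAVING SUM(price) > 968.11

Result:
category    | SUM(price)
------------+-----------
Electronics | 2328.59   
Office      | 1277.55   
Sports      | 2179.21   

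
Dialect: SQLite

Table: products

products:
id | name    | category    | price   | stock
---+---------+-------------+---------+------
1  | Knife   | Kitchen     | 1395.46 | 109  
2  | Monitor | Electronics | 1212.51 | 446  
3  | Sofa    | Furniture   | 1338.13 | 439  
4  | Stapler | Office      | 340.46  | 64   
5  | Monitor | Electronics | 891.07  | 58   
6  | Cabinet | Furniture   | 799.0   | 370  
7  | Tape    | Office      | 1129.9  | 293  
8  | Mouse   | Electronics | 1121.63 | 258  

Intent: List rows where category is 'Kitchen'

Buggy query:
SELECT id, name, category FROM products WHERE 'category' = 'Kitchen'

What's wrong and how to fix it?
Bug: 'category' in single quotes is a string literal, not the column; the comparison is literal-vs-literal and never true

Fix: Reference the column as category without single quotes

Corrected query:
SELECT id, name, category FROM products WHERE category = 'Kitchen'

Result:
id | name  | category
---+-------+---------
1  | Knife | Kitchen 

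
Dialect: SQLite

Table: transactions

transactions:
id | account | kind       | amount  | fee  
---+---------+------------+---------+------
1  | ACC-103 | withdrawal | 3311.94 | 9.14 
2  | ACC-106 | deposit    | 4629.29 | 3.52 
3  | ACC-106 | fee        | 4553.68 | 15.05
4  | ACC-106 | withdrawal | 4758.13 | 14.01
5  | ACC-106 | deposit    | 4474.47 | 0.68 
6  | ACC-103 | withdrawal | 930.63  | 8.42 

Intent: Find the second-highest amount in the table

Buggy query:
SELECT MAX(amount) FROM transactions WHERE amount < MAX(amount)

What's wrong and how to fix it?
Bug: MAX(amount) on the right of the comparison is an aggregate-in-WHERE error

Fix: Put the inner MAX in a scalar subquery

Corrected query:
SELECT MAX(amount) FROM transactions WHERE amount < (SELECT MAX(amount) FROM transactions)

Result:
MAX(amount)
-----------
4629.29    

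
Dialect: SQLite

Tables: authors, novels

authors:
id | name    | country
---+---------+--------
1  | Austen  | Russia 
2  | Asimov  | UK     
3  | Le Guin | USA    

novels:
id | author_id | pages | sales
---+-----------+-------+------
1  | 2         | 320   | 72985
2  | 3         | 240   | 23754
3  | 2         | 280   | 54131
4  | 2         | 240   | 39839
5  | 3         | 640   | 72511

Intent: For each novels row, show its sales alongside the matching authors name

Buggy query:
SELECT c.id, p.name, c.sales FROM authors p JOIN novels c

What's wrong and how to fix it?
Bug: JOIN with no ON clause produces a cartesian product; every novels row pairs with every authors row

Fix: Add ON c.author_id = p.id to the JOIN

Corrected query:
SELECT c.id, p.name, c.sales FROM authors p JOIN novels c ON c.author_id = p.id

Result:
id | name    | sales
---+---------+------
1  | Asimov  | 72985
2  | Le Guin | 23754
3  | Asimov  | 54131
4  | Asimov  | 39839
5  | Le Guin | 72511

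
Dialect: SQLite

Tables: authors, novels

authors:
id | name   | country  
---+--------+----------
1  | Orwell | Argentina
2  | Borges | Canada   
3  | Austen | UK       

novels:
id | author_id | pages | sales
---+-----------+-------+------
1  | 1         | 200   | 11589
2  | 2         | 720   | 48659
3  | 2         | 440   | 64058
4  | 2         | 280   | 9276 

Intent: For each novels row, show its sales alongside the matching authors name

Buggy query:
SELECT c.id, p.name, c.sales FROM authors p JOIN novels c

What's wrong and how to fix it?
Bug: Missing join condition: each novels row is matched to all authors rows instead of just its own

Fix: Specify the join condition linking the foreign key to the parent id

Corrected query:
SELECT c.id, p.name, c.sales FROM authors p JOIN novels c ON c.author_id = p.id

Result:
id | name   | sales
---+--------+------
1  | Orwell | 11589
2  | Borges | 48659
3  | Borges | 64058
4  | Borges | 9276 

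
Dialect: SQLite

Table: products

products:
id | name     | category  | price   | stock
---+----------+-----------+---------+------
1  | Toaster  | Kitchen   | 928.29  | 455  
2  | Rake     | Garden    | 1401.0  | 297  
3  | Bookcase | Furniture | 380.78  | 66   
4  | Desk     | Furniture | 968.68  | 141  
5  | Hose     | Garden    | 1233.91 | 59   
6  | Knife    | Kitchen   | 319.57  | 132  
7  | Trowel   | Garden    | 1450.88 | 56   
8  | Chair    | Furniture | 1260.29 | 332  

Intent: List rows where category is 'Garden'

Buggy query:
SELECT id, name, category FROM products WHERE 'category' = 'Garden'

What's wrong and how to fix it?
Bug: Single quotes denote string literals in SQL; the column name is being compared as a constant string

Fix: Reference the column as category without single quotes

Corrected query:
SELECT id, name, category FROM products WHERE category = 'Garden'

Result:
id | name   | category
---+--------+---------
2  | Rake   | Garden  
5  | Hose   | Garden  
7  | Trowel | Garden  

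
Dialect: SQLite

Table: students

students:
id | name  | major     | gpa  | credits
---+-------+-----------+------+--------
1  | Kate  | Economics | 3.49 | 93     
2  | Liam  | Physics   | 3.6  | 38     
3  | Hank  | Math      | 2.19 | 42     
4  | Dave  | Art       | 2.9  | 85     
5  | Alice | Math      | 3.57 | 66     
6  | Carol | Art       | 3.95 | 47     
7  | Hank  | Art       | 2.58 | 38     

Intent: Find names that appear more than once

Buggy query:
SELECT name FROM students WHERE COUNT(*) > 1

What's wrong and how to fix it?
Bug: WHERE can't reference COUNT(*); aggregates are computed after WHERE

Fix: GROUP BY name, then filter groups with HAVING COUNT(*) > 1

Corrected query:
SELECT name FROM students GROUP BY name HAVING COUNT(*) > 1

Result:
name
----
Hank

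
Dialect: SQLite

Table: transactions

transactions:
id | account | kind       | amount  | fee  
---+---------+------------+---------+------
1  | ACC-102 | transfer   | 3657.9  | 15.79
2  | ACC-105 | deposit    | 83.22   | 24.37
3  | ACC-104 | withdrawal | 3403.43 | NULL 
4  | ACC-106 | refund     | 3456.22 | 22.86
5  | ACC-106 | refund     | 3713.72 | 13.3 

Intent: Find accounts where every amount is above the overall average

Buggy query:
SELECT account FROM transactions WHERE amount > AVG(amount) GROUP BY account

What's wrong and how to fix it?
Bug: AVG() is an aggregate; it can't sit directly in WHERE

Fix: Use a subquery for AVG and a HAVING MIN(...) filter so the condition holds for every row in the group

Corrected query:
SELECT account FROM transactions GROUP BY account HAVING MIN(amount) > (SELECT AVG(amount) FROM transactions)

Result:
account
-------
ACC-102
ACC-104
ACC-106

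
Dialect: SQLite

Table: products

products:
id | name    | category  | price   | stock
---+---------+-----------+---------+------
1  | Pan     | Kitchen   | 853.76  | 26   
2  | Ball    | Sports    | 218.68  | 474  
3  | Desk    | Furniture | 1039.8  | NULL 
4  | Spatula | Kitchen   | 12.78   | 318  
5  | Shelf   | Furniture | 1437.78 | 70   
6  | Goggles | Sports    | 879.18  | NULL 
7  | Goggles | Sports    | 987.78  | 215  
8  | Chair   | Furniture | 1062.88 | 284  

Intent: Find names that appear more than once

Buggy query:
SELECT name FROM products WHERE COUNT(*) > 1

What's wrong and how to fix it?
Bug: COUNT(*) is an aggregate and cannot be used in WHERE

Fix: GROUP BY name, then filter groups with HAVING COUNT(*) > 1

Corrected query:
SELECT name FROM products GROUP BY name HAVING COUNT(*) > 1

Result:
name   
-------
Goggles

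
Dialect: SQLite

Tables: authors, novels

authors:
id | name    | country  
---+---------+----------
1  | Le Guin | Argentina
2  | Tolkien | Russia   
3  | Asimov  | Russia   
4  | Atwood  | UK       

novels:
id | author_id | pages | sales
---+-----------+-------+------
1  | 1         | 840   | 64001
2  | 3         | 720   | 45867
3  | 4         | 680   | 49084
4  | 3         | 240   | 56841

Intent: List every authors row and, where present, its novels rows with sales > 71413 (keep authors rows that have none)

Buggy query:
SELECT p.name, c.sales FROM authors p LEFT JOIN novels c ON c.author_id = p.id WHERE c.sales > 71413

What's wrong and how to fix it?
Bug: A WHERE condition on the right-hand table after LEFT JOIN drops unmatched parents

Fix: Put 'c.sales > 71413' in the JOIN's ON clause instead of WHERE

Corrected query:
SELECT p.name, c.sales FROM authors p LEFT JOIN novels c ON c.author_id = p.id AND c.sales > 71413

Result:
name    | sales
--------+------
Le Guin | NULL 
Tolkien | NULL 
Asimov  | NULL 
Atwood  | NULL 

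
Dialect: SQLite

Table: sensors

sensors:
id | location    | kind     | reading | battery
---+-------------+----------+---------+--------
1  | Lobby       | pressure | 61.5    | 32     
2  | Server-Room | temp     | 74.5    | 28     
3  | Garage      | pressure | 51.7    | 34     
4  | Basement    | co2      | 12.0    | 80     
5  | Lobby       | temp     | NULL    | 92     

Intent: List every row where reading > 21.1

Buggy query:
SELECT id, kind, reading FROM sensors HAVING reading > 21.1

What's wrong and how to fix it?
Bug: HAVING filters the output of aggregation, but this query has no GROUP BY and no aggregate functions, so SQLite rejects it (HAVING clause on a non-aggregate query); the condition here is per row

Fix: Replace HAVING with WHERE since the condition applies to individual rows

Corrected query:
SELECT id, kind, reading FROM sensors WHERE reading > 21.1

Result:
id | kind     | reading
---+----------+--------
1  | pressure | 61.5   
2  | temp     | 74.5   
3  | pressure | 51.7   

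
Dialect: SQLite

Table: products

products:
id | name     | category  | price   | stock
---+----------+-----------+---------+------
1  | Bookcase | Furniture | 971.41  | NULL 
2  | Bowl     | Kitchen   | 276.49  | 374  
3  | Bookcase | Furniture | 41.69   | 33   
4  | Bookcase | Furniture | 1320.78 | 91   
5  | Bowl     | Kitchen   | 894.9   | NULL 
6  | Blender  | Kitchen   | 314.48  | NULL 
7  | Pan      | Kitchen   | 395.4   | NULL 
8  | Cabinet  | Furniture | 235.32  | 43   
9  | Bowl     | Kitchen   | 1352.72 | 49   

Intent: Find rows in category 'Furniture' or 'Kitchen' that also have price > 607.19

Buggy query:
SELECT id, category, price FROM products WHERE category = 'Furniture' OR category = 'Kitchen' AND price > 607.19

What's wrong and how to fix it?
Bug: AND binds tighter than OR, so this parses as category = 'Furniture' OR (category = 'Kitchen' AND price > 607.19)

Fix: Add parentheses around the OR so the AND applies to both alternatives

Corrected query:
SELECT id, category, price FROM products WHERE (category = 'Furniture' OR category = 'Kitchen') AND price > 607.19

Result:
id | category  | price  
---+-----------+--------
1  | Furniture | 971.41 
4  | Furniture | 1320.78
5  | Kitchen   | 894.9  
9  | Kitchen   | 1352.72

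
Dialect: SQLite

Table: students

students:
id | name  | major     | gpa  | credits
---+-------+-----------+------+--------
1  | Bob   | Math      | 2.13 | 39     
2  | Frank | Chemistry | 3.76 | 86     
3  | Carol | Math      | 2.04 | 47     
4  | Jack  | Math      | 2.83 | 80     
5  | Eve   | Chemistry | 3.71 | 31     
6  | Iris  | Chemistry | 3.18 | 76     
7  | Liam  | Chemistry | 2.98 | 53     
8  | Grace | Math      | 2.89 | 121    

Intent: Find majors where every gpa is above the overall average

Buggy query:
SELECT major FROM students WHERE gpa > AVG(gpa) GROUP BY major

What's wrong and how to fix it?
Bug: WHERE evaluates per row before aggregation, so AVG() is unavailable

Fix: Use a subquery for AVG and a HAVING MIN(...) filter so the condition holds for every row in the group

Corrected query:
SELECT major FROM students GROUP BY major HAVING MIN(gpa) > (SELECT AVG(gpa) FROM students)

Result:
major    
---------
Chemistry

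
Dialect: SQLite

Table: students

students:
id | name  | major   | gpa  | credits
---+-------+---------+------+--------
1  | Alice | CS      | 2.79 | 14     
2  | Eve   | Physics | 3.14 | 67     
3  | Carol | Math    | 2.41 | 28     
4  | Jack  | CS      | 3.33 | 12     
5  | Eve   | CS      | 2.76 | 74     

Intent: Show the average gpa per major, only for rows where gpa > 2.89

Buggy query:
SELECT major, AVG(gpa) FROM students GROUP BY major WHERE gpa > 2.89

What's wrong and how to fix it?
Bug: Row-level WHERE must come before GROUP BY in the clause order

Fix: Place WHERE between FROM and GROUP BY

Corrected query:
SELECT major, AVG(gpa) FROM students WHERE gpa > 2.89 GROUP BY major

Result:
major   | AVG(gpa)
--------+---------
CS      | 3.33    
Physics | 3.14    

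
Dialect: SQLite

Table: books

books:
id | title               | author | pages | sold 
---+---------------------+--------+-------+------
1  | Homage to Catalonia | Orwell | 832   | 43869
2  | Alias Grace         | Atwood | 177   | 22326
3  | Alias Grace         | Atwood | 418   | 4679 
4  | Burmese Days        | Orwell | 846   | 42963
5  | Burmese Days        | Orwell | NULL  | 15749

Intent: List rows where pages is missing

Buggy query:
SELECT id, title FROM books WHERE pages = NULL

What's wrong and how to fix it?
Bug: Comparing to NULL with '=' never matches; NULL = NULL is unknown, not true

Fix: Replace '= NULL' with 'IS NULL'

Corrected query:
SELECT id, title FROM books WHERE pages IS NULL

Result:
id | title       
---+-------------
5  | Burmese Days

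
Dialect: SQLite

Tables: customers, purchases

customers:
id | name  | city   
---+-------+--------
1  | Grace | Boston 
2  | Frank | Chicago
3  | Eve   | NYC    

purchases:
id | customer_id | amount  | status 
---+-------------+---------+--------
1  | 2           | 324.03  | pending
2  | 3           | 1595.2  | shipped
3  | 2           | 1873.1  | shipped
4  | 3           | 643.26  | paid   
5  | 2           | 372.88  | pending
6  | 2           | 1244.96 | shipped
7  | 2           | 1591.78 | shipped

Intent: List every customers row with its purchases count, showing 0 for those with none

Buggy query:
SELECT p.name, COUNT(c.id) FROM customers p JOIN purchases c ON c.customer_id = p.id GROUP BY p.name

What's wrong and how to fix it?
Bug: INNER JOIN drops customers rows that have no matching purchases rows

Fix: Use LEFT JOIN so parents without children still appear (COUNT(c.id) gives 0)

Corrected query:
SELECT p.name, COUNT(c.id) FROM customers p LEFT JOIN purchases c ON c.customer_id = p.id GROUP BY p.name

Result:
name  | COUNT(c.id)
------+------------
Eve   | 2          
Frank | 5          
Grace | 0          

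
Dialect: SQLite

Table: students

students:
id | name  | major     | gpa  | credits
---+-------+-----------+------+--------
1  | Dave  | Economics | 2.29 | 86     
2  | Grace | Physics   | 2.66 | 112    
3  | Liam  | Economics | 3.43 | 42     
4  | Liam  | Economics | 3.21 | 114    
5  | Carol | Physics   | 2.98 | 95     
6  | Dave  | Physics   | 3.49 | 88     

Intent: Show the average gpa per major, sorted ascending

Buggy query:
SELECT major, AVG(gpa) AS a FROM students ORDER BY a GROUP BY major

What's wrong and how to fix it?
Bug: GROUP BY must precede ORDER BY

Fix: Reorder: SELECT … FROM … GROUP BY … ORDER BY …

Corrected query:
SELECT major, AVG(gpa) AS a FROM students GROUP BY major ORDER BY a

Result:
major     | a       
----------+---------
Economics | 2.976667
Physics   | 3.043333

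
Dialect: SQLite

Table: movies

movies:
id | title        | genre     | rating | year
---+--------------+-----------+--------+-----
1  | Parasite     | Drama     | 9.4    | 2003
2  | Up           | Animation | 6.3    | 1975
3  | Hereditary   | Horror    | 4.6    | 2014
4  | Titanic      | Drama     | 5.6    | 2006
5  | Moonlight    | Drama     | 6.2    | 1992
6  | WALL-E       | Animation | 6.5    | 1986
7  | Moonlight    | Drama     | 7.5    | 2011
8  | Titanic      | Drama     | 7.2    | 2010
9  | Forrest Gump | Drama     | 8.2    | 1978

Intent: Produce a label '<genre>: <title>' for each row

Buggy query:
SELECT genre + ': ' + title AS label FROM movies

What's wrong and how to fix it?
Bug: '+' is numeric addition; on text columns SQLite converts them to 0 instead of concatenating

Fix: Use the || operator for string concatenation

Corrected query:
SELECT genre || ': ' || title AS label FROM movies

Result:
label              
-------------------
Drama: Parasite    
Animation: Up      
Horror: Hereditary 
Drama: Titanic     
Drama: Moonlight   
Animation: WALL-E  
Drama: Moonlight   
Drama: Titanic     
Drama: Forrest Gump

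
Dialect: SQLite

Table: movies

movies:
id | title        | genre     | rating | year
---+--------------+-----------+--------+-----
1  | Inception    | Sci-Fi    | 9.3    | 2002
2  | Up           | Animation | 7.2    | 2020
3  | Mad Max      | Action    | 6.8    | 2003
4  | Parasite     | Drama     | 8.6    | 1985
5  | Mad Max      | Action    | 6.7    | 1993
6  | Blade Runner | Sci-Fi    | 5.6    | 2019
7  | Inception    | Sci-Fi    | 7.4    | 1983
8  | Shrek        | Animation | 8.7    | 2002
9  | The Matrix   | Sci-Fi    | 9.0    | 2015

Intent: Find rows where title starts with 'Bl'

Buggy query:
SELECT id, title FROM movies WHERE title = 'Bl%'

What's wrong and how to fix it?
Bug: Wildcards only work with LIKE; '=' treats '%' as a literal character

Fix: Replace '=' with LIKE so 'Bl%' is treated as a pattern

Corrected query:
SELECT id, title FROM movies WHERE title LIKE 'Bl%'

Result:
id | title       
---+-------------
6  | Blade Runner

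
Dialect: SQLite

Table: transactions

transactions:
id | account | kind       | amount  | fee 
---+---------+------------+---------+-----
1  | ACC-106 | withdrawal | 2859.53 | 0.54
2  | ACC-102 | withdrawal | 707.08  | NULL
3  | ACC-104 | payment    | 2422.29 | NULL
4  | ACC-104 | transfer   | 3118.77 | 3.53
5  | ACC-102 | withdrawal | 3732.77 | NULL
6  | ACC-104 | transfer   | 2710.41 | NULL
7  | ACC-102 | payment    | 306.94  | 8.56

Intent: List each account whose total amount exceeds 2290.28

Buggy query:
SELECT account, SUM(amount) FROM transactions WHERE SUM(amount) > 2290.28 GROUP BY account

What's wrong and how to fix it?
Bug: Aggregate functions cannot appear in a WHERE clause

Fix: Move the aggregate condition to a HAVING clause

Corrected query:
SELECT account, SUM(amount) FROM transactions GROUP BY account HAVING SUM(amount) > 2290.28

Result:
account | SUM(amount)
--------+------------
ACC-102 | 4746.79    
ACC-104 | 8251.47    
ACC-106 | 2859.53    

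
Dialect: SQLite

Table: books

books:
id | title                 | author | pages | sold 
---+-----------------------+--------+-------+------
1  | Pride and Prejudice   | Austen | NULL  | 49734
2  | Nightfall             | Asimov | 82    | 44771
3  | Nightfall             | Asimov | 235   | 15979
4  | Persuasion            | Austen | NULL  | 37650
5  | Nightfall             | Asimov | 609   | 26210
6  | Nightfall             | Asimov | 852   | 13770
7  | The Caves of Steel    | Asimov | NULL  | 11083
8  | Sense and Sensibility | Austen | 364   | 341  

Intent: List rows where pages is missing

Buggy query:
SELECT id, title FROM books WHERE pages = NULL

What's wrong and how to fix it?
Bug: '= NULL' is always unknown in SQL three-valued logic, so no rows match

Fix: Use IS NULL to test for NULL

Corrected query:
SELECT id, title FROM books WHERE pages IS NULL

Result:
id | title              
---+--------------------
1  | Pride and Prejudice
4  | Persuasion         
7  | The Caves of Steel 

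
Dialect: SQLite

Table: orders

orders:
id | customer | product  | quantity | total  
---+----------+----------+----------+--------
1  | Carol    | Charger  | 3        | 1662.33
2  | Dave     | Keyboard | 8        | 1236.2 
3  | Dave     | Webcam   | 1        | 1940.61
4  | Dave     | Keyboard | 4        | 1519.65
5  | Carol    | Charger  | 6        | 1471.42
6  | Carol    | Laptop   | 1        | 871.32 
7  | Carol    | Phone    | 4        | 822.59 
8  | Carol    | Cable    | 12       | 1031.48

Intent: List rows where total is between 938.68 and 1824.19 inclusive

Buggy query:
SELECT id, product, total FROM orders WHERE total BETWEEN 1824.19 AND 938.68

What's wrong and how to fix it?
Bug: BETWEEN expects the lower bound first; with 1824.19 AND 938.68 the range is empty

Fix: Write BETWEEN 938.68 AND 1824.19

Corrected query:
SELECT id, product, total FROM orders WHERE total BETWEEN 938.68 AND 1824.19

Result:
id | product  | total  
---+----------+--------
1  | Charger  | 1662.33
2  | Keyboard | 1236.2 
4  | Keyboard | 1519.65
5  | Charger  | 1471.42
8  | Cable    | 1031.48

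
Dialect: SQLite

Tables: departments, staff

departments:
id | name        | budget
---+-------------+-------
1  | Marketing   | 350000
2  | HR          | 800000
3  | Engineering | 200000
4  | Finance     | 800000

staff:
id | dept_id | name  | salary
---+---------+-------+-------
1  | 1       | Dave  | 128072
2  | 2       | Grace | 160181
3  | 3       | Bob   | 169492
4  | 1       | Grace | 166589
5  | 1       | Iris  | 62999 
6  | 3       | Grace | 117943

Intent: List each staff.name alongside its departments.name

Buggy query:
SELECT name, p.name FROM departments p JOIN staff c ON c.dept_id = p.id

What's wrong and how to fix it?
Bug: 'name' exists in both joined tables, so the database can't tell which one is meant

Fix: Prefix ambiguous columns with the table alias

Corrected query:
SELECT c.name, p.name FROM departments p JOIN staff c ON c.dept_id = p.id

Result:
name  | name       
------+------------
Dave  | Marketing  
Grace | HR         
Bob   | Engineering
Grace | Marketing  
Iris  | Marketing  
Grace | Engineering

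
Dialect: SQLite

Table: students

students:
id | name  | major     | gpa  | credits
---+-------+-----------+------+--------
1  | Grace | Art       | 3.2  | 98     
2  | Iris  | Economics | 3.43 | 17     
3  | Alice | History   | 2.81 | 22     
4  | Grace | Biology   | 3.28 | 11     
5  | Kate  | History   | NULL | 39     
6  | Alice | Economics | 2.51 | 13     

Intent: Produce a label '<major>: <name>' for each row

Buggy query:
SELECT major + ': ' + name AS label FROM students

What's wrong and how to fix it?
Bug: '+' is numeric addition; on text columns SQLite converts them to 0 instead of concatenating

Fix: Use the || operator for string concatenation

Corrected query:
SELECT major || ': ' || name AS label FROM students

Result:
label           
----------------
Art: Grace      
Economics: Iris 
History: Alice  
Biology: Grace  
History: Kate   
Economics: Alice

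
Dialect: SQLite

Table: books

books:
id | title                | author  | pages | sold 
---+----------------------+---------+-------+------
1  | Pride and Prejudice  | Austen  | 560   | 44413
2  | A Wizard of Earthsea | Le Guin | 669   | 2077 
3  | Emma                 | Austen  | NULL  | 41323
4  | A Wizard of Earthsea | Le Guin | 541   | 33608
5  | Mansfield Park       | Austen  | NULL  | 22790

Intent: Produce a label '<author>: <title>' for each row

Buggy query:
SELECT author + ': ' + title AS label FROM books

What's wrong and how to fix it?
Bug: '+' is numeric addition; on text columns SQLite converts them to 0 instead of concatenating

Fix: Use the || operator for string concatenation

Corrected query:
SELECT author || ': ' || title AS label FROM books

Result:
label                        
-----------------------------
Austen: Pride and Prejudice  
Le Guin: A Wizard of Earthsea
Austen: Emma                 
Le Guin: A Wizard of Earthsea
Austen: Mansfield Park       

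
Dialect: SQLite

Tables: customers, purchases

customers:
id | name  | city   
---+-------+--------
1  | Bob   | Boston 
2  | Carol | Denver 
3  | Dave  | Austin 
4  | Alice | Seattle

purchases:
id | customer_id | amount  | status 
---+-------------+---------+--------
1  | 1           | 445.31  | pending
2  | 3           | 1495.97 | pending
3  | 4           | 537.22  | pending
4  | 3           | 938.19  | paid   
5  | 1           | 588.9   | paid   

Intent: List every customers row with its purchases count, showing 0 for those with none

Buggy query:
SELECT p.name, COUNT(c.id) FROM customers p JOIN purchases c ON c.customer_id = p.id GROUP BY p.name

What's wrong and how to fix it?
Bug: An inner join excludes parents with zero children

Fix: Use LEFT JOIN so parents without children still appear (COUNT(c.id) gives 0)

Corrected query:
SELECT p.name, COUNT(c.id) FROM customers p LEFT JOIN purchases c ON c.customer_id = p.id GROUP BY p.name

Result:
name  | COUNT(c.id)
------+------------
Alice | 1          
Bob   | 2          
Carol | 0          
Dave  | 2          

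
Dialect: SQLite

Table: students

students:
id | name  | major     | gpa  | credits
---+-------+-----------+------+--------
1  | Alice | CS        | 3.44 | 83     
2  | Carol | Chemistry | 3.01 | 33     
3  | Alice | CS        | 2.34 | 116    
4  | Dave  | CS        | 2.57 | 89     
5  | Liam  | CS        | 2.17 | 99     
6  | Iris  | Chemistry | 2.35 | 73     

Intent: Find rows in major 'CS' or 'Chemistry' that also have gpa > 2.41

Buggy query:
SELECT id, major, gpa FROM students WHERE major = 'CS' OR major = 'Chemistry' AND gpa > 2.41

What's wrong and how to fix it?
Bug: Without parentheses, AND is evaluated before OR, so the gpa filter only applies to the 'Chemistry' branch

Fix: Add parentheses around the OR so the AND applies to both alternatives

Corrected query:
SELECT id, major, gpa FROM students WHERE (major = 'CS' OR major = 'Chemistry') AND gpa > 2.41

Result:
id | major     | gpa 
---+-----------+-----
1  | CS        | 3.44
2  | Chemistry | 3.01
4  | CS        | 2.57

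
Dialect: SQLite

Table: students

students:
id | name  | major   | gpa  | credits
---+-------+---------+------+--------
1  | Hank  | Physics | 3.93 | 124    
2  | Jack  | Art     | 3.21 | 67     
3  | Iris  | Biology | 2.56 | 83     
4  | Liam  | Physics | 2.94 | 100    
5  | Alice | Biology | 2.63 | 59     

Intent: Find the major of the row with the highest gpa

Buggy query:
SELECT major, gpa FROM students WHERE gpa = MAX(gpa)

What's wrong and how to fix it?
Bug: WHERE is evaluated per row; an aggregate over the whole table isn't defined there

Fix: Wrap MAX in a scalar subquery so WHERE compares against a single value

Corrected query:
SELECT major, gpa FROM students WHERE gpa = (SELECT MAX(gpa) FROM students)

Result:
major   | gpa 
--------+-----
Physics | 3.93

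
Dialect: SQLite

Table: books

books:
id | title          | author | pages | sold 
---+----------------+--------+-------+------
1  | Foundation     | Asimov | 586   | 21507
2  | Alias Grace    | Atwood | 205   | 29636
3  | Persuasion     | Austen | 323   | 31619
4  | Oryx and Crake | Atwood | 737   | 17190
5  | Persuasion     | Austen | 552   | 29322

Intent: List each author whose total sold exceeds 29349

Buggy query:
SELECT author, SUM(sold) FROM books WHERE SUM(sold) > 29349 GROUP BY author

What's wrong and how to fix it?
Bug: Aggregate functions cannot appear in a WHERE clause

Fix: Use HAVING (which filters groups after aggregation) instead of WHERE

Corrected query:
SELECT author, SUM(sold) FROM books GROUP BY author HAVING SUM(sold) > 29349

Result:
author | SUM(sold)
-------+----------
Atwood | 46826    
Austen | 60941    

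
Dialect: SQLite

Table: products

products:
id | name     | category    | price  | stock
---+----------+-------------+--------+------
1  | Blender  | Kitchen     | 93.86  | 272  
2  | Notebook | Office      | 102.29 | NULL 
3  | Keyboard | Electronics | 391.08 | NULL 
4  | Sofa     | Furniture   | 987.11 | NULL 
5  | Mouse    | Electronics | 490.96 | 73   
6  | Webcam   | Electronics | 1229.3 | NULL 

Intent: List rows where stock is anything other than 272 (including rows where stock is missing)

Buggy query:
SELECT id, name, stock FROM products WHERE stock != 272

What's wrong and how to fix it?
Bug: 'stock != 272' is unknown when stock is NULL, so NULL rows are silently excluded

Fix: Add an explicit OR stock IS NULL to include the missing-value rows

Corrected query:
SELECT id, name, stock FROM products WHERE stock != 272 OR stock IS NULL

Result:
id | name     | stock
---+----------+------
2  | Notebook | NULL 
3  | Keyboard | NULL 
4  | Sofa     | NULL 
5  | Mouse    | 73   
6  | Webcam   | NULL 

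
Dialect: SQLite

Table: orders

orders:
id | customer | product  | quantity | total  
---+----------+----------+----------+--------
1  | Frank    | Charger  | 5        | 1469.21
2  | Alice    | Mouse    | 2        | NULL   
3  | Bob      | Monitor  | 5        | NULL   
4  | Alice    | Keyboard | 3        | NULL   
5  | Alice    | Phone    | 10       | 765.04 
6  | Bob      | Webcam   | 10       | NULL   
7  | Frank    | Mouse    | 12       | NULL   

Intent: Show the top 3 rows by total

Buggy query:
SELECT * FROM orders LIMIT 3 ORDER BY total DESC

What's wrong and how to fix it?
Bug: ORDER BY cannot follow LIMIT; LIMIT is the final clause

Fix: Swap the clauses: ORDER BY first, then LIMIT

Corrected query:
SELECT * FROM orders ORDER BY total DESC LIMIT 3

Result:
id | customer | product | quantity | total  
---+----------+---------+----------+--------
1  | Frank    | Charger | 5        | 1469.21
5  | Alice    | Phone   | 10       | 765.04 
2  | Alice    | Mouse   | 2        | NULL   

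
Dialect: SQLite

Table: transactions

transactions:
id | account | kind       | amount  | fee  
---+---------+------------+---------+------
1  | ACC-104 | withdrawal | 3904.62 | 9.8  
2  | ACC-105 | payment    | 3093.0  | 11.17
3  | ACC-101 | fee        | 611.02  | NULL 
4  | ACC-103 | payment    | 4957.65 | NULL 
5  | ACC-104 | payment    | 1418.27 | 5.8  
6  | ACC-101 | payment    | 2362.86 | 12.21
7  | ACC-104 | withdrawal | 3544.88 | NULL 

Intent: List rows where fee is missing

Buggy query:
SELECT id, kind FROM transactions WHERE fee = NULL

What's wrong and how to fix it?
Bug: '= NULL' is always unknown in SQL three-valued logic, so no rows match

Fix: Replace '= NULL' with 'IS NULL'

Corrected query:
SELECT id, kind FROM transactions WHERE fee IS NULL

Result:
id | kind      
---+-----------
3  | fee       
4  | payment   
7  | withdrawal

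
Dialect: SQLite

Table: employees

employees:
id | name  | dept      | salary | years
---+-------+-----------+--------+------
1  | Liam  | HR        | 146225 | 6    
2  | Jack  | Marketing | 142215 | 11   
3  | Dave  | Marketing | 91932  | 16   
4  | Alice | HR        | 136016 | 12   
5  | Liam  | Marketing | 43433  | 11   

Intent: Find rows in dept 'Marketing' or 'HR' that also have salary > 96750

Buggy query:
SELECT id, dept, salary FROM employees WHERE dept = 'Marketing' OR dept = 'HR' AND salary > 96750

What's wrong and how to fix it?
Bug: AND binds tighter than OR, so this parses as dept = 'Marketing' OR (dept = 'HR' AND salary > 96750)

Fix: Group the OR with parentheses (or use IN), then AND the threshold

Corrected query:
SELECT id, dept, salary FROM employees WHERE (dept = 'Marketing' OR dept = 'HR') AND salary > 96750

Result:
id | dept      | salary
---+-----------+-------
1  | HR        | 146225
2  | Marketing | 142215
4  | HR        | 136016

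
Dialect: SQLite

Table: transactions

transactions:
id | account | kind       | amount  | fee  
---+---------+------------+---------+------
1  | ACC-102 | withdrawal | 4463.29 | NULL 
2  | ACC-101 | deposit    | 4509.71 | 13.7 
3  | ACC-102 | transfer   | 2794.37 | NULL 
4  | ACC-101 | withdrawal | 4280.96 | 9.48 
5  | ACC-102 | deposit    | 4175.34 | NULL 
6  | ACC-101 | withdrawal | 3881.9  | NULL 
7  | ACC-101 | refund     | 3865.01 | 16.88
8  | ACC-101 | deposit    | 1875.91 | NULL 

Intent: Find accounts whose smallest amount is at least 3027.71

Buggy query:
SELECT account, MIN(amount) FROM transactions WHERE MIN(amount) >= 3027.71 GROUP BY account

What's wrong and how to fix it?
Bug: MIN() in WHERE is a misuse of aggregate

Fix: Use HAVING for the per-group MIN condition

Corrected query:
SELECT account, MIN(amount) FROM transactions GROUP BY account HAVING MIN(amount) >= 3027.71

Result:
(no rows)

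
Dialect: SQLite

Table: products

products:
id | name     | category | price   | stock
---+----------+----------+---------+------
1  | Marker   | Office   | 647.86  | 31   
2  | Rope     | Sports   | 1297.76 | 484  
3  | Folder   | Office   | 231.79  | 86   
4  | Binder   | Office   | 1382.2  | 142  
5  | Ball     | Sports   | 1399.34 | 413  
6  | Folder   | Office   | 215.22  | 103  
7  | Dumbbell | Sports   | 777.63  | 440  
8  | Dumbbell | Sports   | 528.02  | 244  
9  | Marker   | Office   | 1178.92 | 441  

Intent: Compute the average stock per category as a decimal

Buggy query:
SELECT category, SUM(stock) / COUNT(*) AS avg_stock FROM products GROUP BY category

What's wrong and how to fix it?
Bug: Both operands are integers, so '/' performs integer division and truncates

Fix: Multiply by 1.0 (or CAST to REAL) to force floating-point division

Corrected query:
SELECT category, SUM(stock) * 1.0 / COUNT(*) AS avg_stock FROM products GROUP BY category

Result:
category | avg_stock
---------+----------
Office   | 160.6    
Sports   | 395.25   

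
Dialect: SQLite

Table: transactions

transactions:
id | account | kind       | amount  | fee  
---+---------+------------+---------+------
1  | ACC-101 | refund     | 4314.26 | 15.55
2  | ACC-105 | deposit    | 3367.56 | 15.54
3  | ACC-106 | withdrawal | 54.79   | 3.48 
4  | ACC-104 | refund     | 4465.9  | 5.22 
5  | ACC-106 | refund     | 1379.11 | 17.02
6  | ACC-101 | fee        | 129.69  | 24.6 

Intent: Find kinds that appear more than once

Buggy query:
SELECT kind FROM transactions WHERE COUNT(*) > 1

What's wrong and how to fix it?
Bug: COUNT(*) is an aggregate and cannot be used in WHERE

Fix: GROUP BY kind, then filter groups with HAVING COUNT(*) > 1

Corrected query:
SELECT kind FROM transactions GROUP BY kind HAVING COUNT(*) > 1

Result:
kind  
------
refund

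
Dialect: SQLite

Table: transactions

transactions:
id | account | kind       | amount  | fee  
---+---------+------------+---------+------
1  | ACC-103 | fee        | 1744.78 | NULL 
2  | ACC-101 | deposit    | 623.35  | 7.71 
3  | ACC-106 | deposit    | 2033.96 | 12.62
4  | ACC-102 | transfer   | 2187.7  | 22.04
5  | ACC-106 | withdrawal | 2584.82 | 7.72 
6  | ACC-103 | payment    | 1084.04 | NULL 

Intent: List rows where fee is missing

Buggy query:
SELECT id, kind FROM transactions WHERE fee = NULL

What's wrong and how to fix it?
Bug: Comparing to NULL with '=' never matches; NULL = NULL is unknown, not true

Fix: Replace '= NULL' with 'IS NULL'

Corrected query:
SELECT id, kind FROM transactions WHERE fee IS NULL

Result:
id | kind   
---+--------
1  | fee    
6  | payment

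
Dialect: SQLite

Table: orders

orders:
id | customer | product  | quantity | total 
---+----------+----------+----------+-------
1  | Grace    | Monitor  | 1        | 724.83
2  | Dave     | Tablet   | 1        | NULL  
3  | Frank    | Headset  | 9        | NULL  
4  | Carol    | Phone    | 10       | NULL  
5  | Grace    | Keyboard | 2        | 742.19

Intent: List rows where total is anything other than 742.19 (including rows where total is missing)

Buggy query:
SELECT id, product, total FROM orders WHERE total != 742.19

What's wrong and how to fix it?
Bug: Inequality against NULL is unknown, not true; rows with NULL are dropped

Fix: Handle NULL separately with IS NULL alongside the inequality

Corrected query:
SELECT id, product, total FROM orders WHERE total != 742.19 OR total IS NULL

Result:
id | product | total 
---+---------+-------
1  | Monitor | 724.83
2  | Tablet  | NULL  
3  | Headset | NULL  
4  | Phone   | NULL  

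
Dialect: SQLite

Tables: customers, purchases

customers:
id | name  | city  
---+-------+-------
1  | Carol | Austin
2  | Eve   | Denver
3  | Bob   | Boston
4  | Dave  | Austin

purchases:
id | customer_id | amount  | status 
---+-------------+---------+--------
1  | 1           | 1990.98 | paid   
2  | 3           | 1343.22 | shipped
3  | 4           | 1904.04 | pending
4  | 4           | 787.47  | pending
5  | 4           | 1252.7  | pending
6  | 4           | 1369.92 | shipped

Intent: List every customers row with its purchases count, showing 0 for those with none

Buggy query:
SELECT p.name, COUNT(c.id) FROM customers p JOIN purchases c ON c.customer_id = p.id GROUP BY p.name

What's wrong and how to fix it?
Bug: INNER JOIN drops customers rows that have no matching purchases rows

Fix: Switch to LEFT JOIN to retain unmatched parent rows

Corrected query:
SELECT p.name, COUNT(c.id) FROM customers p LEFT JOIN purchases c ON c.customer_id = p.id GROUP BY p.name

Result:
name  | COUNT(c.id)
------+------------
Bob   | 1          
Carol | 1          
Dave  | 4          
Eve   | 0          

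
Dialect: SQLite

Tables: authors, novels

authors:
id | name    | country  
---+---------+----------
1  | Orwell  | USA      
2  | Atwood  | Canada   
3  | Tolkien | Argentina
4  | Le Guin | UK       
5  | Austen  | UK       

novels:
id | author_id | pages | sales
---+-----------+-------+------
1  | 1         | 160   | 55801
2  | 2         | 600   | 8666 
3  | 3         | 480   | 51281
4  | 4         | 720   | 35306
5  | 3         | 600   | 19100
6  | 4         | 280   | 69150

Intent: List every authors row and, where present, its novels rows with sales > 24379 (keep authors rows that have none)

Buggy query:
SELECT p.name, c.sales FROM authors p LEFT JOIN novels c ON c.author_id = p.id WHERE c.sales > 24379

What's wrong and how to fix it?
Bug: Filtering c.sales in WHERE discards the NULL rows produced by LEFT JOIN, turning it into an inner join

Fix: Move the right-table condition into the ON clause so unmatched parents are kept

Corrected query:
SELECT p.name, c.sales FROM authors p LEFT JOIN novels c ON c.author_id = p.id AND c.sales > 24379

Result:
name    | sales
--------+------
Orwell  | 55801
Atwood  | NULL 
Tolkien | 51281
Le Guin | 35306
Le Guin | 69150
Austen  | NULL 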